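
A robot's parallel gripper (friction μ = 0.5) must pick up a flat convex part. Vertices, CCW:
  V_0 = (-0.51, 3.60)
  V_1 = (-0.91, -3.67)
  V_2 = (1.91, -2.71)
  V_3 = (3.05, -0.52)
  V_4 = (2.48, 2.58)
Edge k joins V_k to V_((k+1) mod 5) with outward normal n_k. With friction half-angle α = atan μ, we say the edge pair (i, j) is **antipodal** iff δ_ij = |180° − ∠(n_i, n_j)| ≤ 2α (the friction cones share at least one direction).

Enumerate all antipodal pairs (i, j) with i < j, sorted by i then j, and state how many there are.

count = 3; pairs: (0,2), (0,3), (1,4)

α = atan 0.5 = 26.57°;  2α = 53.13°
n_0 = (-0.9985, +0.0549)
n_1 = (+0.3223, -0.9466)
n_2 = (+0.8870, -0.4617)
n_3 = (+0.9835, +0.1808)
n_4 = (+0.3229, +0.9464)
  (0,1): δ = 68.05°  ·
  (0,2): δ = 24.35°  ✓
  (0,3): δ = 13.57°  ✓
  (0,4): δ = 74.31°  ·
  (1,2): δ = 136.30°  ·
  (1,3): δ = 98.38°  ·
  (1,4): δ = 37.64°  ✓
  (2,3): δ = 142.08°  ·
  (2,4): δ = 81.34°  ·
  (3,4): δ = 119.26°  ·
antipodal pairs: 3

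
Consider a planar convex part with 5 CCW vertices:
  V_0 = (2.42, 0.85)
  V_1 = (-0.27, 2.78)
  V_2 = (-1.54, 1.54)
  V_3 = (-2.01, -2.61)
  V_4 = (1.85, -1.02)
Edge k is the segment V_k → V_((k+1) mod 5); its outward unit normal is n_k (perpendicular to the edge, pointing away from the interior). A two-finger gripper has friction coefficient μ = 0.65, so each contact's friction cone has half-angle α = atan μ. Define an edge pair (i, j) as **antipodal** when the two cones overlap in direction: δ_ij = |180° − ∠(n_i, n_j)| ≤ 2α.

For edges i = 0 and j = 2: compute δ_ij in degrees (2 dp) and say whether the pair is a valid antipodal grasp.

α = atan 0.65 = 33.02°;  2α = 66.05°
edge 0: e_0 = (-2.69, +1.93);  n_0 = (+0.5830, +0.8125)
edge 2: e_2 = (-0.47, -4.15);  n_2 = (-0.9936, +0.1125)
∠(n_0, n_2) = 119.20°
δ = |180° − 119.20°| = 60.80°
60.80° ≤ 2α = 66.05°  →  valid

δ = 60.80°, valid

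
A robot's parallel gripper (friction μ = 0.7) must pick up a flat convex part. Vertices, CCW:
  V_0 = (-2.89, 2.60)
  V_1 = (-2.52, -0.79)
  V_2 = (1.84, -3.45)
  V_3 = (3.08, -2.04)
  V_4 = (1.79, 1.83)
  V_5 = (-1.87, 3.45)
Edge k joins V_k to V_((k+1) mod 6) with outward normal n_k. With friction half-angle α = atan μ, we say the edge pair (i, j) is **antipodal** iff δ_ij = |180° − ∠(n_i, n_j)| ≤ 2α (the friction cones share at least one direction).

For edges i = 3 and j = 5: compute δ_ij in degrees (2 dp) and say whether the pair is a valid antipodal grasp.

δ = 68.63°, valid

α = atan 0.7 = 34.99°;  2α = 69.98°
edge 3: e_3 = (-1.29, +3.87);  n_3 = (+0.9487, +0.3162)
edge 5: e_5 = (-1.02, -0.85);  n_5 = (-0.6402, +0.7682)
∠(n_3, n_5) = 111.37°
δ = |180° − 111.37°| = 68.63°
68.63° ≤ 2α = 69.98°  →  valid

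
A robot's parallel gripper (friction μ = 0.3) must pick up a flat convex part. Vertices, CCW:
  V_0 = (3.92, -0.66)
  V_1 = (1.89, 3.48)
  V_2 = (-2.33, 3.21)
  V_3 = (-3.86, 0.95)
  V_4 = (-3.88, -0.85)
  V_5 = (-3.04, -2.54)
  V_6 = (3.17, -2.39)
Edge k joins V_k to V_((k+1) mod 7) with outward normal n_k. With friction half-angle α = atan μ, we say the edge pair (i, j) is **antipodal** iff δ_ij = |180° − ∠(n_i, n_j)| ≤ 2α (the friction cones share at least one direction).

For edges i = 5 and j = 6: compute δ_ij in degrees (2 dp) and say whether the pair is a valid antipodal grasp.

δ = 114.82°, invalid

α = atan 0.3 = 16.70°;  2α = 33.40°
edge 5: e_5 = (+6.21, +0.15);  n_5 = (+0.0241, -0.9997)
edge 6: e_6 = (+0.75, +1.73);  n_6 = (+0.9175, -0.3978)
∠(n_5, n_6) = 65.18°
δ = |180° − 65.18°| = 114.82°
114.82° > 2α = 33.40°  →  invalid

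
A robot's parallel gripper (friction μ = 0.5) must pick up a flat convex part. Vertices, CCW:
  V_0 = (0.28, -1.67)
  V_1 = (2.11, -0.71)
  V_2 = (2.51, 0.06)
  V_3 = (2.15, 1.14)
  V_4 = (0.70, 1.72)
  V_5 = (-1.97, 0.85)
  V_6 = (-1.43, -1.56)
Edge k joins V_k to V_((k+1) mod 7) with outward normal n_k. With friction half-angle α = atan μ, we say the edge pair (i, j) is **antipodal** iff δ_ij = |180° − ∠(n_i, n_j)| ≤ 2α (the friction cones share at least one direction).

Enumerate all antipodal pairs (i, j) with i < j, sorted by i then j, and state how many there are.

count = 7; pairs: (0,3), (0,4), (1,4), (1,5), (2,5), (3,6), (4,6)

α = atan 0.5 = 26.57°;  2α = 53.13°
n_0 = (+0.4645, -0.8855)
n_1 = (+0.8874, -0.4610)
n_2 = (+0.9487, +0.3162)
n_3 = (+0.3714, +0.9285)
n_4 = (-0.3098, +0.9508)
n_5 = (-0.9758, -0.2186)
n_6 = (-0.0642, -0.9979)
  (0,1): δ = 145.13°  ·
  (0,2): δ = 99.25°  ·
  (0,3): δ = 49.48°  ✓
  (0,4): δ = 9.63°  ✓
  (0,5): δ = 74.95°  ·
  (0,6): δ = 148.64°  ·
  (1,2): δ = 134.11°  ·
  (1,3): δ = 84.35°  ·
  (1,4): δ = 44.50°  ✓
  (1,5): δ = 40.08°  ✓
  (1,6): δ = 113.77°  ·
  (2,3): δ = 130.24°  ·
  (2,4): δ = 90.39°  ·
  (2,5): δ = 5.81°  ✓
  (2,6): δ = 67.88°  ·
  (3,4): δ = 140.15°  ·
  (3,5): δ = 55.57°  ·
  (3,6): δ = 18.12°  ✓
  (4,5): δ = 95.42°  ·
  (4,6): δ = 21.73°  ✓
  (5,6): δ = 106.31°  ·
antipodal pairs: 7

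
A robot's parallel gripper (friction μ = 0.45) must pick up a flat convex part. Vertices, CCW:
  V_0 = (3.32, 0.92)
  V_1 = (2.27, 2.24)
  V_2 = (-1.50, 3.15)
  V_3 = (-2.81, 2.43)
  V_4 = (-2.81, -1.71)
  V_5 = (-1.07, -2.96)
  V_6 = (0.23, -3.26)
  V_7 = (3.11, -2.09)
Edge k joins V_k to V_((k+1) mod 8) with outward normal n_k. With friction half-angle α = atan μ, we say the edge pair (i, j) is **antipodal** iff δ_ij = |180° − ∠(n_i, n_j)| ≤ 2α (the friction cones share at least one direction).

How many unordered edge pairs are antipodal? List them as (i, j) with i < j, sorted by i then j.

α = atan 0.45 = 24.23°;  2α = 48.46°
n_0 = (+0.7826, +0.6225)
n_1 = (+0.2346, +0.9721)
n_2 = (-0.4817, +0.8764)
n_3 = (-1.0000, -0.0000)
n_4 = (-0.5834, -0.8122)
n_5 = (-0.2249, -0.9744)
n_6 = (+0.3764, -0.9265)
n_7 = (+0.9976, -0.0696)
  (0,1): δ = 142.07°  ·
  (0,2): δ = 99.71°  ·
  (0,3): δ = 38.50°  ✓
  (0,4): δ = 15.81°  ✓
  (0,5): δ = 38.50°  ✓
  (0,6): δ = 73.61°  ·
  (0,7): δ = 137.51°  ·
  (1,2): δ = 137.64°  ·
  (1,3): δ = 76.43°  ·
  (1,4): δ = 22.12°  ✓
  (1,5): δ = 0.58°  ✓
  (1,6): δ = 35.68°  ✓
  (1,7): δ = 99.58°  ·
  (2,3): δ = 118.79°  ·
  (2,4): δ = 64.49°  ·
  (2,5): δ = 41.79°  ✓
  (2,6): δ = 6.68°  ✓
  (2,7): δ = 57.22°  ·
  (3,4): δ = 125.69°  ·
  (3,5): δ = 102.99°  ·
  (3,6): δ = 67.89°  ·
  (3,7): δ = 3.99°  ✓
  (4,5): δ = 157.30°  ·
  (4,6): δ = 122.20°  ·
  (4,7): δ = 58.30°  ·
  (5,6): δ = 144.90°  ·
  (5,7): δ = 81.00°  ·
  (6,7): δ = 116.10°  ·
antipodal pairs: 9

count = 9; pairs: (0,3), (0,4), (0,5), (1,4), (1,5), (1,6), (2,5), (2,6), (3,7)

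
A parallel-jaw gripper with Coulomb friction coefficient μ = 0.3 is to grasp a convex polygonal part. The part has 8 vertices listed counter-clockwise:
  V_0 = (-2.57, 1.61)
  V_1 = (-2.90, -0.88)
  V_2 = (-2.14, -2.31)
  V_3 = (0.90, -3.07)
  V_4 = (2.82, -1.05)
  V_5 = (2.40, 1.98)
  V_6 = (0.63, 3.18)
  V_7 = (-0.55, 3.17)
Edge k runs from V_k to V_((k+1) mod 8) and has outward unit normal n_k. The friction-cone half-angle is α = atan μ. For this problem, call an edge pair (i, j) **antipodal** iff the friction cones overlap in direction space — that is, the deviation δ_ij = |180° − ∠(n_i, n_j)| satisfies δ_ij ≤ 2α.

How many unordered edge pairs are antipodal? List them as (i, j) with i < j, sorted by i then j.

count = 6; pairs: (0,4), (1,4), (1,5), (2,5), (2,6), (3,7)

α = atan 0.3 = 16.70°;  2α = 33.40°
n_0 = (-0.9913, +0.1314)
n_1 = (-0.8830, -0.4693)
n_2 = (-0.2425, -0.9701)
n_3 = (+0.7248, -0.6889)
n_4 = (+0.9905, +0.1373)
n_5 = (+0.5612, +0.8277)
n_6 = (-0.0085, +1.0000)
n_7 = (-0.6112, +0.7915)
  (0,1): δ = 144.46°  ·
  (0,2): δ = 96.49°  ·
  (0,3): δ = 36.00°  ·
  (0,4): δ = 15.44°  ✓
  (0,5): δ = 63.41°  ·
  (0,6): δ = 98.03°  ·
  (0,7): δ = 135.23°  ·
  (1,2): δ = 132.03°  ·
  (1,3): δ = 71.54°  ·
  (1,4): δ = 20.10°  ✓
  (1,5): δ = 27.87°  ✓
  (1,6): δ = 62.50°  ·
  (1,7): δ = 99.69°  ·
  (2,3): δ = 119.51°  ·
  (2,4): δ = 68.07°  ·
  (2,5): δ = 20.10°  ✓
  (2,6): δ = 14.52°  ✓
  (2,7): δ = 51.71°  ·
  (3,4): δ = 128.56°  ·
  (3,5): δ = 80.59°  ·
  (3,6): δ = 45.97°  ·
  (3,7): δ = 8.78°  ✓
  (4,5): δ = 132.03°  ·
  (4,6): δ = 97.41°  ·
  (4,7): δ = 60.21°  ·
  (5,6): δ = 145.38°  ·
  (5,7): δ = 108.19°  ·
  (6,7): δ = 142.81°  ·
antipodal pairs: 6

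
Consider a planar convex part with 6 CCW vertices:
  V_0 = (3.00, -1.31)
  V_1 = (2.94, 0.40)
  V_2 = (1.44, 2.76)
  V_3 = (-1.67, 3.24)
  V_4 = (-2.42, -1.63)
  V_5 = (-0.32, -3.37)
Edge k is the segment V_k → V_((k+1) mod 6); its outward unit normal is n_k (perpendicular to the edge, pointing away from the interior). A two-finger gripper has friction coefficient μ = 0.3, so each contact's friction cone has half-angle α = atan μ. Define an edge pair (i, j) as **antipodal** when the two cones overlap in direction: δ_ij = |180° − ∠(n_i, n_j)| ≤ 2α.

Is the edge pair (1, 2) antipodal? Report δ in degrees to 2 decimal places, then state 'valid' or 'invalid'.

δ = 131.21°, invalid

α = atan 0.3 = 16.70°;  2α = 33.40°
edge 1: e_1 = (-1.50, +2.36);  n_1 = (+0.8440, +0.5364)
edge 2: e_2 = (-3.11, +0.48);  n_2 = (+0.1525, +0.9883)
∠(n_1, n_2) = 48.79°
δ = |180° − 48.79°| = 131.21°
131.21° > 2α = 33.40°  →  invalid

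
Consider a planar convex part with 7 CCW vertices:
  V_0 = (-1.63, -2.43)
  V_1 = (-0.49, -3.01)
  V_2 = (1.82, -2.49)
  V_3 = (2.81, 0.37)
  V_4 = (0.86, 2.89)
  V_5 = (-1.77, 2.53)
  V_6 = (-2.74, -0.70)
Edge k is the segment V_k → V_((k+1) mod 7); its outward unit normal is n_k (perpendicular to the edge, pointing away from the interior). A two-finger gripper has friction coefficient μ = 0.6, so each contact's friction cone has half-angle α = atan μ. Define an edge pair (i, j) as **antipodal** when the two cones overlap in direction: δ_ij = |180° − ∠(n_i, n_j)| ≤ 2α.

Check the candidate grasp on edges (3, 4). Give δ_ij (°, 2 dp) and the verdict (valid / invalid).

δ = 119.94°, invalid

α = atan 0.6 = 30.96°;  2α = 61.93°
edge 3: e_3 = (-1.95, +2.52);  n_3 = (+0.7909, +0.6120)
edge 4: e_4 = (-2.63, -0.36);  n_4 = (-0.1356, +0.9908)
∠(n_3, n_4) = 60.06°
δ = |180° − 60.06°| = 119.94°
119.94° > 2α = 61.93°  →  invalid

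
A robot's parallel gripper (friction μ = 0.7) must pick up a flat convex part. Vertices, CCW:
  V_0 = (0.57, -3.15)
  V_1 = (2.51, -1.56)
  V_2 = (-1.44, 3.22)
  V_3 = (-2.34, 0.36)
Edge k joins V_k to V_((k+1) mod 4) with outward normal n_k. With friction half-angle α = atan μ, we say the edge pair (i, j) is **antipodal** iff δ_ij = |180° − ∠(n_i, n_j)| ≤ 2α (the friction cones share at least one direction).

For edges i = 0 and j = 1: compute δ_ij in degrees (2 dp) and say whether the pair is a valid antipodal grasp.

δ = 89.77°, invalid

α = atan 0.7 = 34.99°;  2α = 69.98°
edge 0: e_0 = (+1.94, +1.59);  n_0 = (+0.6339, -0.7734)
edge 1: e_1 = (-3.95, +4.78);  n_1 = (+0.7709, +0.6370)
∠(n_0, n_1) = 90.23°
δ = |180° − 90.23°| = 89.77°
89.77° > 2α = 69.98°  →  invalid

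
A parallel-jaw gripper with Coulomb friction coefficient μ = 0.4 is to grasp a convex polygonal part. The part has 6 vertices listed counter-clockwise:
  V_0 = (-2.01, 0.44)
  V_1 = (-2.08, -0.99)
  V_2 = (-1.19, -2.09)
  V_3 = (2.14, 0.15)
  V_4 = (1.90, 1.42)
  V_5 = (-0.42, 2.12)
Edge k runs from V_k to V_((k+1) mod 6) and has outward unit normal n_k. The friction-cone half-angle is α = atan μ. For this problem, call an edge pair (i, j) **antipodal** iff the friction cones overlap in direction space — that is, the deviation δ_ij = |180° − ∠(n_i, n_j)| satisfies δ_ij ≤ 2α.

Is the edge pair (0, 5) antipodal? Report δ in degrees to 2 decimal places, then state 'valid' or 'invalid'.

δ = 139.38°, invalid

α = atan 0.4 = 21.80°;  2α = 43.60°
edge 0: e_0 = (-0.07, -1.43);  n_0 = (-0.9988, +0.0489)
edge 5: e_5 = (-1.59, -1.68);  n_5 = (-0.7263, +0.6874)
∠(n_0, n_5) = 40.62°
δ = |180° − 40.62°| = 139.38°
139.38° > 2α = 43.60°  →  invalid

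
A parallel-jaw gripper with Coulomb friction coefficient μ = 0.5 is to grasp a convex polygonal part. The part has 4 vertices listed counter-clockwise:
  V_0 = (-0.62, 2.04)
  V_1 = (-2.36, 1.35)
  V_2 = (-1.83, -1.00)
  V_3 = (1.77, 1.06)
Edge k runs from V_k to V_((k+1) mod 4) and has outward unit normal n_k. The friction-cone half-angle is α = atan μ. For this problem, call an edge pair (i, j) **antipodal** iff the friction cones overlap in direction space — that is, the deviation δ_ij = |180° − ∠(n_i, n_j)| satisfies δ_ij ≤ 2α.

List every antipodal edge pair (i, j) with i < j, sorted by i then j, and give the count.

α = atan 0.5 = 26.57°;  2α = 53.13°
n_0 = (-0.3686, +0.9296)
n_1 = (-0.9755, -0.2200)
n_2 = (+0.4967, -0.8679)
n_3 = (+0.3794, +0.9252)
  (0,1): δ = 98.92°  ·
  (0,2): δ = 8.15°  ✓
  (0,3): δ = 136.07°  ·
  (1,2): δ = 72.93°  ·
  (1,3): δ = 54.99°  ·
  (2,3): δ = 52.07°  ✓
antipodal pairs: 2

count = 2; pairs: (0,2), (2,3)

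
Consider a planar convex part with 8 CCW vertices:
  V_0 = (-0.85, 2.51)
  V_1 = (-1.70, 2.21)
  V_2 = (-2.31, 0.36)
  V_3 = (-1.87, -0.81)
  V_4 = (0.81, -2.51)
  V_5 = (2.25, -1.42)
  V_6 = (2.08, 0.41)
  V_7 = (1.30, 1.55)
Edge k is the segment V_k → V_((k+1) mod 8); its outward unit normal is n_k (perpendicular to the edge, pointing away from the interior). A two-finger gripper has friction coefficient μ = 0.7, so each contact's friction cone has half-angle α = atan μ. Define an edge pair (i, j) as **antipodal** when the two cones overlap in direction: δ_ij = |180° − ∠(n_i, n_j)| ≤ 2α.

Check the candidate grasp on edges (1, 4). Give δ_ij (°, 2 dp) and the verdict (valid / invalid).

δ = 34.63°, valid

α = atan 0.7 = 34.99°;  2α = 69.98°
edge 1: e_1 = (-0.61, -1.85);  n_1 = (-0.9497, +0.3131)
edge 4: e_4 = (+1.44, +1.09);  n_4 = (+0.6035, -0.7973)
∠(n_1, n_4) = 145.37°
δ = |180° − 145.37°| = 34.63°
34.63° ≤ 2α = 69.98°  →  valid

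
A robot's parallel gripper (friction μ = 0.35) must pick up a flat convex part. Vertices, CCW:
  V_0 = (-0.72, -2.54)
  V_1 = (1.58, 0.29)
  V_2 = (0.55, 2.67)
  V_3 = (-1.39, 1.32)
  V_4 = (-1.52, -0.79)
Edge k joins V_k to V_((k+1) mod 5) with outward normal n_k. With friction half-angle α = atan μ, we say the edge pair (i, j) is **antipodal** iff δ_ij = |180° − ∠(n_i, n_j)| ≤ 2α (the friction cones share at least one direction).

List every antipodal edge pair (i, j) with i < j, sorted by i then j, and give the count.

α = atan 0.35 = 19.29°;  2α = 38.58°
n_0 = (+0.7760, -0.6307)
n_1 = (+0.9177, +0.3972)
n_2 = (-0.5712, +0.8208)
n_3 = (-0.9981, +0.0615)
n_4 = (-0.9095, -0.4158)
  (0,1): δ = 117.50°  ·
  (0,2): δ = 16.07°  ✓
  (0,3): δ = 35.58°  ✓
  (0,4): δ = 63.67°  ·
  (1,2): δ = 78.57°  ·
  (1,3): δ = 26.93°  ✓
  (1,4): δ = 1.17°  ✓
  (2,3): δ = 128.36°  ·
  (2,4): δ = 100.27°  ·
  (3,4): δ = 151.91°  ·
antipodal pairs: 4

count = 4; pairs: (0,2), (0,3), (1,3), (1,4)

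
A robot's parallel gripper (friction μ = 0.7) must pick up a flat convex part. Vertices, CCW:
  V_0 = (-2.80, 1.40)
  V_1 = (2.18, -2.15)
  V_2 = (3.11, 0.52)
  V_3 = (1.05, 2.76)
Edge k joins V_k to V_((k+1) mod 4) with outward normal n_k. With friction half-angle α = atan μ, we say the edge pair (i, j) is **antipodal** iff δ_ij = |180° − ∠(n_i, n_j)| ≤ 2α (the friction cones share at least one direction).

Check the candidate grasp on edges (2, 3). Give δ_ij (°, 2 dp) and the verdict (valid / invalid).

α = atan 0.7 = 34.99°;  2α = 69.98°
edge 2: e_2 = (-2.06, +2.24);  n_2 = (+0.7361, +0.6769)
edge 3: e_3 = (-3.85, -1.36);  n_3 = (-0.3331, +0.9429)
∠(n_2, n_3) = 66.85°
δ = |180° − 66.85°| = 113.15°
113.15° > 2α = 69.98°  →  invalid

δ = 113.15°, invalid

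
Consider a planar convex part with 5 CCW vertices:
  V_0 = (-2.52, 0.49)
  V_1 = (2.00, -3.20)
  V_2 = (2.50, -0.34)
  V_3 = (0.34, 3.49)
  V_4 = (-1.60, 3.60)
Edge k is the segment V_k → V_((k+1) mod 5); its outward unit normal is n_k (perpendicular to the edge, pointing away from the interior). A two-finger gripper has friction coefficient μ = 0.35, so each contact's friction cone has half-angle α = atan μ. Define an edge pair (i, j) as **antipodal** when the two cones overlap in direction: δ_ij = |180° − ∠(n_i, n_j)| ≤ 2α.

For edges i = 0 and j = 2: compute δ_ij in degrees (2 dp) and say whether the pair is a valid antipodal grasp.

α = atan 0.35 = 19.29°;  2α = 38.58°
edge 0: e_0 = (+4.52, -3.69);  n_0 = (-0.6324, -0.7746)
edge 2: e_2 = (-2.16, +3.83);  n_2 = (+0.8710, +0.4912)
∠(n_0, n_2) = 158.65°
δ = |180° − 158.65°| = 21.35°
21.35° ≤ 2α = 38.58°  →  valid

δ = 21.35°, valid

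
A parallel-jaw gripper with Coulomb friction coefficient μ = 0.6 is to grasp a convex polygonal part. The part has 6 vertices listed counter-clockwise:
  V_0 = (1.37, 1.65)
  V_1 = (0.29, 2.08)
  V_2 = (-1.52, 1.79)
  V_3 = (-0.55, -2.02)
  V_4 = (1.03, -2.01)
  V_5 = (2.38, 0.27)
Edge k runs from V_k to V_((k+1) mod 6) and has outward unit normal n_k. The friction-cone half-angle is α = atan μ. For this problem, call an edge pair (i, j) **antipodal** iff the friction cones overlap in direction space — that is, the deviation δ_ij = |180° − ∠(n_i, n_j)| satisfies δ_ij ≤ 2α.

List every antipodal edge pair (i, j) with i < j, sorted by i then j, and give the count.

α = atan 0.6 = 30.96°;  2α = 61.93°
n_0 = (+0.3699, +0.9291)
n_1 = (-0.1582, +0.9874)
n_2 = (-0.9691, -0.2467)
n_3 = (+0.0063, -1.0000)
n_4 = (+0.8605, -0.5095)
n_5 = (+0.8070, +0.5906)
  (0,1): δ = 149.19°  ·
  (0,2): δ = 54.01°  ✓
  (0,3): δ = 22.07°  ✓
  (0,4): δ = 81.08°  ·
  (0,5): δ = 147.91°  ·
  (1,2): δ = 84.82°  ·
  (1,3): δ = 8.74°  ✓
  (1,4): δ = 50.27°  ✓
  (1,5): δ = 117.10°  ·
  (2,3): δ = 103.92°  ·
  (2,4): δ = 44.91°  ✓
  (2,5): δ = 21.92°  ✓
  (3,4): δ = 120.99°  ·
  (3,5): δ = 54.16°  ✓
  (4,5): δ = 113.17°  ·
antipodal pairs: 7

count = 7; pairs: (0,2), (0,3), (1,3), (1,4), (2,4), (2,5), (3,5)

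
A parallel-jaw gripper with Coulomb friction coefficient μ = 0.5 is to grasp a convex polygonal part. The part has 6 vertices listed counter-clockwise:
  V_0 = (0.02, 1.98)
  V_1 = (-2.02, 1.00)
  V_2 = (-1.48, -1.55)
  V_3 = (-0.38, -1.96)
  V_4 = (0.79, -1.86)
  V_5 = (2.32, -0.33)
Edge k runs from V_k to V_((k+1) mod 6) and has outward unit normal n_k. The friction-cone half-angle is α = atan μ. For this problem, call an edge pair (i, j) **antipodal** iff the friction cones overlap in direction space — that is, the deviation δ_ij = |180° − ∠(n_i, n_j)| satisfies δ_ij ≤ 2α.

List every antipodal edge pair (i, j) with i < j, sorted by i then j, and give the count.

α = atan 0.5 = 26.57°;  2α = 53.13°
n_0 = (-0.4330, +0.9014)
n_1 = (-0.9783, -0.2072)
n_2 = (-0.3493, -0.9370)
n_3 = (+0.0852, -0.9964)
n_4 = (+0.7071, -0.7071)
n_5 = (+0.7086, +0.7056)
  (0,1): δ = 103.70°  ·
  (0,2): δ = 46.10°  ✓
  (0,3): δ = 20.77°  ✓
  (0,4): δ = 19.34°  ✓
  (0,5): δ = 109.22°  ·
  (1,2): δ = 122.40°  ·
  (1,3): δ = 97.07°  ·
  (1,4): δ = 56.96°  ·
  (1,5): δ = 32.92°  ✓
  (2,3): δ = 154.67°  ·
  (2,4): δ = 114.56°  ·
  (2,5): δ = 24.68°  ✓
  (3,4): δ = 139.89°  ·
  (3,5): δ = 50.01°  ✓
  (4,5): δ = 90.12°  ·
antipodal pairs: 6

count = 6; pairs: (0,2), (0,3), (0,4), (1,5), (2,5), (3,5)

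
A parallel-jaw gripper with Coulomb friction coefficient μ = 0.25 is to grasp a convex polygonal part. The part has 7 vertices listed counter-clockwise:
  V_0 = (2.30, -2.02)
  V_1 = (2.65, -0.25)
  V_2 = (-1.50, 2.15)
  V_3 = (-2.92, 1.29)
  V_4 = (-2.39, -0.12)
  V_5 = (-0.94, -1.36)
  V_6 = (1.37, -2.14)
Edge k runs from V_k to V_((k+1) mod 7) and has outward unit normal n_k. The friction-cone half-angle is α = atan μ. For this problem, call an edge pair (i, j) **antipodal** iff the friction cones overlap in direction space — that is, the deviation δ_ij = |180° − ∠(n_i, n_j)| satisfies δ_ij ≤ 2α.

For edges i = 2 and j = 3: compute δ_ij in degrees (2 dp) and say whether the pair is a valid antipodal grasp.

δ = 100.60°, invalid

α = atan 0.25 = 14.04°;  2α = 28.07°
edge 2: e_2 = (-1.42, -0.86);  n_2 = (-0.5180, +0.8554)
edge 3: e_3 = (+0.53, -1.41);  n_3 = (-0.9361, -0.3519)
∠(n_2, n_3) = 79.40°
δ = |180° − 79.40°| = 100.60°
100.60° > 2α = 28.07°  →  invalid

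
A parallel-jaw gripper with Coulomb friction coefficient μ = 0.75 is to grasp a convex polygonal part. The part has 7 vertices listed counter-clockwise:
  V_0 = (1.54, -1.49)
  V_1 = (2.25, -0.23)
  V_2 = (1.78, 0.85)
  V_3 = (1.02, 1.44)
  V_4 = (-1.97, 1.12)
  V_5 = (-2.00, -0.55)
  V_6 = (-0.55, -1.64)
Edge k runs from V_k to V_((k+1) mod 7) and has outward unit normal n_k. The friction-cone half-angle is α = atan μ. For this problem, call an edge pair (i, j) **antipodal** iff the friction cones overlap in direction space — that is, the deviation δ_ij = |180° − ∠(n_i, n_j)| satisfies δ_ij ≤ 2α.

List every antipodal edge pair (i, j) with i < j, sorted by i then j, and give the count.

count = 10; pairs: (0,3), (0,4), (1,4), (1,5), (1,6), (2,4), (2,5), (2,6), (3,5), (3,6)

α = atan 0.75 = 36.87°;  2α = 73.74°
n_0 = (+0.8712, -0.4909)
n_1 = (+0.9169, +0.3990)
n_2 = (+0.6132, +0.7899)
n_3 = (-0.1064, +0.9943)
n_4 = (-0.9998, +0.0180)
n_5 = (-0.6009, -0.7993)
n_6 = (+0.0716, -0.9974)
  (0,1): δ = 127.08°  ·
  (0,2): δ = 98.42°  ·
  (0,3): δ = 54.49°  ✓
  (0,4): δ = 28.37°  ✓
  (0,5): δ = 82.47°  ·
  (0,6): δ = 123.51°  ·
  (1,2): δ = 151.34°  ·
  (1,3): δ = 107.41°  ·
  (1,4): δ = 24.55°  ✓
  (1,5): δ = 29.55°  ✓
  (1,6): δ = 70.59°  ✓
  (2,3): δ = 136.07°  ·
  (2,4): δ = 53.21°  ✓
  (2,5): δ = 0.89°  ✓
  (2,6): δ = 41.93°  ✓
  (3,4): δ = 97.14°  ·
  (3,5): δ = 43.04°  ✓
  (3,6): δ = 2.00°  ✓
  (4,5): δ = 125.90°  ·
  (4,6): δ = 84.87°  ·
  (5,6): δ = 138.96°  ·
antipodal pairs: 10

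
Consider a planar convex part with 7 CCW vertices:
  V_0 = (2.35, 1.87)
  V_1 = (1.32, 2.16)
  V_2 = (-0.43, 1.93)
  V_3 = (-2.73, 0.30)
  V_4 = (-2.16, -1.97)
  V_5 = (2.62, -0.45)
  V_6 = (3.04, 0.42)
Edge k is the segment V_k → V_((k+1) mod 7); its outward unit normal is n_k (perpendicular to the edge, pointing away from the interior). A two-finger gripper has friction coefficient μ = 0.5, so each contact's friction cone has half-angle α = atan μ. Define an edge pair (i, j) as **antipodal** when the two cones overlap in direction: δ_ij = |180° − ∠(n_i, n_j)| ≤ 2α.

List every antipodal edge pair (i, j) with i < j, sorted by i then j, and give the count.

α = atan 0.5 = 26.57°;  2α = 53.13°
n_0 = (+0.2710, +0.9626)
n_1 = (-0.1303, +0.9915)
n_2 = (-0.5782, +0.8159)
n_3 = (-0.9699, -0.2435)
n_4 = (+0.3030, -0.9530)
n_5 = (+0.9006, -0.4347)
n_6 = (+0.9030, +0.4297)
  (0,1): δ = 156.79°  ·
  (0,2): δ = 128.95°  ·
  (0,3): δ = 60.18°  ·
  (0,4): δ = 33.36°  ✓
  (0,5): δ = 79.96°  ·
  (0,6): δ = 131.17°  ·
  (1,2): δ = 152.16°  ·
  (1,3): δ = 83.39°  ·
  (1,4): δ = 10.15°  ✓
  (1,5): δ = 56.74°  ·
  (1,6): δ = 107.96°  ·
  (2,3): δ = 111.23°  ·
  (2,4): δ = 17.68°  ✓
  (2,5): δ = 28.91°  ✓
  (2,6): δ = 80.12°  ·
  (3,4): δ = 86.46°  ·
  (3,5): δ = 39.86°  ✓
  (3,6): δ = 11.35°  ✓
  (4,5): δ = 133.41°  ·
  (4,6): δ = 82.19°  ·
  (5,6): δ = 128.78°  ·
antipodal pairs: 6

count = 6; pairs: (0,4), (1,4), (2,4), (2,5), (3,5), (3,6)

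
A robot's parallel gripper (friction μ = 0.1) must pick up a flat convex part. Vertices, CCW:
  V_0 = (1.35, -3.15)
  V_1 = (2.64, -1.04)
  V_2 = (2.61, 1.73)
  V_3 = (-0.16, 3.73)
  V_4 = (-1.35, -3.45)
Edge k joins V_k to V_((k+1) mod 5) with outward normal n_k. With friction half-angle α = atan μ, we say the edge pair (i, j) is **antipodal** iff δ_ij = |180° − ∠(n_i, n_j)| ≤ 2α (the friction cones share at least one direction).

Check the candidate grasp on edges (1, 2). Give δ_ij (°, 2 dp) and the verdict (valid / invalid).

α = atan 0.1 = 5.71°;  2α = 11.42°
edge 1: e_1 = (-0.03, +2.77);  n_1 = (+0.9999, +0.0108)
edge 2: e_2 = (-2.77, +2.00);  n_2 = (+0.5854, +0.8108)
∠(n_1, n_2) = 53.55°
δ = |180° − 53.55°| = 126.45°
126.45° > 2α = 11.42°  →  invalid

δ = 126.45°, invalid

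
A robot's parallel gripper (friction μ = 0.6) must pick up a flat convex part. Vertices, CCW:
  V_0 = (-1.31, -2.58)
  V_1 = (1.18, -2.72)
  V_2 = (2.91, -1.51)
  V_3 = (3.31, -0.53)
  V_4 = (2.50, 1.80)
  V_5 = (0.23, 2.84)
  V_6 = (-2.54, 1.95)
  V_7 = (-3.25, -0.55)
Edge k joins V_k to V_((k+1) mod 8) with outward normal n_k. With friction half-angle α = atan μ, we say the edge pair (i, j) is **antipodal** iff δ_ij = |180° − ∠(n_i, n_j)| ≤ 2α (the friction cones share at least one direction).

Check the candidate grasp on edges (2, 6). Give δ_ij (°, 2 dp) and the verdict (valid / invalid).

α = atan 0.6 = 30.96°;  2α = 61.93°
edge 2: e_2 = (+0.40, +0.98);  n_2 = (+0.9258, -0.3779)
edge 6: e_6 = (-0.71, -2.50);  n_6 = (-0.9620, +0.2732)
∠(n_2, n_6) = 173.65°
δ = |180° − 173.65°| = 6.35°
6.35° ≤ 2α = 61.93°  →  valid

δ = 6.35°, valid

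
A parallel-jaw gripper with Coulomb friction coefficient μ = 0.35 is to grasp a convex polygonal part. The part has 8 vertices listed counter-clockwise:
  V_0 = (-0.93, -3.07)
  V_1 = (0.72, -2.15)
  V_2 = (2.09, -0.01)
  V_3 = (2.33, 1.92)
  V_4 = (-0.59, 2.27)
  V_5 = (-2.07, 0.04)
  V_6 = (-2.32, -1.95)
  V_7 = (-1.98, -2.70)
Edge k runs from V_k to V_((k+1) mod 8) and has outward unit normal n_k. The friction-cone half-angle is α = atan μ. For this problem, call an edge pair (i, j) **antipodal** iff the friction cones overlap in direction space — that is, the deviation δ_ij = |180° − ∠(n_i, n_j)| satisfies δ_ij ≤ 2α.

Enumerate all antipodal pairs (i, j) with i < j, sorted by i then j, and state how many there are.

α = atan 0.35 = 19.29°;  2α = 38.58°
n_0 = (+0.4870, -0.8734)
n_1 = (+0.8422, -0.5392)
n_2 = (+0.9924, -0.1234)
n_3 = (+0.1190, +0.9929)
n_4 = (-0.8332, +0.5530)
n_5 = (-0.9922, +0.1246)
n_6 = (-0.9108, -0.4129)
n_7 = (-0.3324, -0.9432)
  (0,1): δ = 151.77°  ·
  (0,2): δ = 126.23°  ·
  (0,3): δ = 35.98°  ✓
  (0,4): δ = 27.29°  ✓
  (0,5): δ = 53.70°  ·
  (0,6): δ = 85.24°  ·
  (0,7): δ = 131.45°  ·
  (1,2): δ = 154.46°  ·
  (1,3): δ = 64.21°  ·
  (1,4): δ = 0.94°  ✓
  (1,5): δ = 25.47°  ✓
  (1,6): δ = 57.01°  ·
  (1,7): δ = 103.22°  ·
  (2,3): δ = 89.75°  ·
  (2,4): δ = 26.48°  ✓
  (2,5): δ = 0.07°  ✓
  (2,6): δ = 31.47°  ✓
  (2,7): δ = 77.68°  ·
  (3,4): δ = 116.74°  ·
  (3,5): δ = 90.33°  ·
  (3,6): δ = 58.78°  ·
  (3,7): δ = 12.58°  ✓
  (4,5): δ = 153.59°  ·
  (4,6): δ = 122.04°  ·
  (4,7): δ = 75.84°  ·
  (5,6): δ = 148.45°  ·
  (5,7): δ = 102.25°  ·
  (6,7): δ = 133.80°  ·
antipodal pairs: 8

count = 8; pairs: (0,3), (0,4), (1,4), (1,5), (2,4), (2,5), (2,6), (3,7)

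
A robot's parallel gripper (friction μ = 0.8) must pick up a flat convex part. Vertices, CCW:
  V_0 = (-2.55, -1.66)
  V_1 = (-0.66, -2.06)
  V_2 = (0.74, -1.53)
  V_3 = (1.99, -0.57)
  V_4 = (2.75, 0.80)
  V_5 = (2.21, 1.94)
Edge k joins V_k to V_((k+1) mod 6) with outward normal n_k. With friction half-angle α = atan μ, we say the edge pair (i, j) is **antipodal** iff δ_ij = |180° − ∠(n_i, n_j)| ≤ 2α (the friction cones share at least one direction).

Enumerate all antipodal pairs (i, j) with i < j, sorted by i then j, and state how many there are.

count = 5; pairs: (0,4), (0,5), (1,5), (2,5), (3,5)

α = atan 0.8 = 38.66°;  2α = 77.32°
n_0 = (-0.2071, -0.9783)
n_1 = (+0.3541, -0.9352)
n_2 = (+0.6091, -0.7931)
n_3 = (+0.8745, -0.4851)
n_4 = (+0.9037, +0.4281)
n_5 = (-0.6032, +0.7976)
  (0,1): δ = 147.32°  ·
  (0,2): δ = 130.53°  ·
  (0,3): δ = 107.07°  ·
  (0,4): δ = 52.70°  ✓
  (0,5): δ = 49.05°  ✓
  (1,2): δ = 163.21°  ·
  (1,3): δ = 139.75°  ·
  (1,4): δ = 85.39°  ·
  (1,5): δ = 16.37°  ✓
  (2,3): δ = 156.54°  ·
  (2,4): δ = 102.18°  ·
  (2,5): δ = 0.42°  ✓
  (3,4): δ = 125.63°  ·
  (3,5): δ = 23.88°  ✓
  (4,5): δ = 78.25°  ·
antipodal pairs: 5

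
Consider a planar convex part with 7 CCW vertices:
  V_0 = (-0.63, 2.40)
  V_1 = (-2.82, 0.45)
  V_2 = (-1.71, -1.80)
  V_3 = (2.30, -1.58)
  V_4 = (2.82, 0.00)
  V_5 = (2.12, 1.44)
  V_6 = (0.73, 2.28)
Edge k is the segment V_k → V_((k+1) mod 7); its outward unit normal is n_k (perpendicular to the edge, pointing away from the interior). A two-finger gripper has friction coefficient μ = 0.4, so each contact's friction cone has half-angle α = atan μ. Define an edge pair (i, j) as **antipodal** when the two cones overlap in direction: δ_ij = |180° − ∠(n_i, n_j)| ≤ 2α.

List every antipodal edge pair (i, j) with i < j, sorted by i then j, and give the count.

α = atan 0.4 = 21.80°;  2α = 43.60°
n_0 = (-0.6650, +0.7468)
n_1 = (-0.8968, -0.4424)
n_2 = (+0.0548, -0.9985)
n_3 = (+0.9499, -0.3126)
n_4 = (+0.8994, +0.4372)
n_5 = (+0.5172, +0.8559)
n_6 = (+0.0879, +0.9961)
  (0,1): δ = 105.42°  ·
  (0,2): δ = 38.54°  ✓
  (0,3): δ = 30.10°  ✓
  (0,4): δ = 74.24°  ·
  (0,5): δ = 107.17°  ·
  (0,6): δ = 133.28°  ·
  (1,2): δ = 113.12°  ·
  (1,3): δ = 44.48°  ·
  (1,4): δ = 0.33°  ✓
  (1,5): δ = 32.60°  ✓
  (1,6): δ = 58.70°  ·
  (2,3): δ = 111.36°  ·
  (2,4): δ = 67.22°  ·
  (2,5): δ = 34.29°  ✓
  (2,6): δ = 8.18°  ✓
  (3,4): δ = 135.86°  ·
  (3,5): δ = 102.93°  ·
  (3,6): δ = 76.83°  ·
  (4,5): δ = 147.07°  ·
  (4,6): δ = 120.97°  ·
  (5,6): δ = 153.90°  ·
antipodal pairs: 6

count = 6; pairs: (0,2), (0,3), (1,4), (1,5), (2,5), (2,6)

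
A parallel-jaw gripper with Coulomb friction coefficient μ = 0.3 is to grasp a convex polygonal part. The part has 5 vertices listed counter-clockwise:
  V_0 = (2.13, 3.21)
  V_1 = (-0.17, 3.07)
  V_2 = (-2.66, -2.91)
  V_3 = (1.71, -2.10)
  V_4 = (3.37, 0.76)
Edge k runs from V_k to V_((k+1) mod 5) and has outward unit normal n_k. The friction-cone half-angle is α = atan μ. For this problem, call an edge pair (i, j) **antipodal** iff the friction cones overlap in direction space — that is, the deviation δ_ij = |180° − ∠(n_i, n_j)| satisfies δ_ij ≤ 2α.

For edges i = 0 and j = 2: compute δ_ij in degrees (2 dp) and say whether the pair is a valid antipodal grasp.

α = atan 0.3 = 16.70°;  2α = 33.40°
edge 0: e_0 = (-2.30, -0.14);  n_0 = (-0.0608, +0.9982)
edge 2: e_2 = (+4.37, +0.81);  n_2 = (+0.1823, -0.9833)
∠(n_0, n_2) = 172.98°
δ = |180° − 172.98°| = 7.02°
7.02° ≤ 2α = 33.40°  →  valid

δ = 7.02°, valid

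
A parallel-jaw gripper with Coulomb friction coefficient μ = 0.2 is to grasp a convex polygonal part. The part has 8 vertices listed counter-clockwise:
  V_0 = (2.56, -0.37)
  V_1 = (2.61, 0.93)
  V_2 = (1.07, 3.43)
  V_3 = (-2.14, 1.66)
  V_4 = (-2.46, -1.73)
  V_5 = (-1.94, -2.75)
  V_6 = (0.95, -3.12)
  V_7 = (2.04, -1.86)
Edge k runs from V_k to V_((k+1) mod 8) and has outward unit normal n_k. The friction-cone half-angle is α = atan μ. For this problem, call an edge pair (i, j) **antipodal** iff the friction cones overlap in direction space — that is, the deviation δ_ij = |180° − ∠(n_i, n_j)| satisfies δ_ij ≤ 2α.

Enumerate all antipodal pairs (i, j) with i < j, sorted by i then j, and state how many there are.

α = atan 0.2 = 11.31°;  2α = 22.62°
n_0 = (+0.9993, -0.0384)
n_1 = (+0.8514, +0.5245)
n_2 = (-0.4829, +0.8757)
n_3 = (-0.9956, +0.0940)
n_4 = (-0.8909, -0.4542)
n_5 = (-0.1270, -0.9919)
n_6 = (+0.7563, -0.6542)
n_7 = (+0.9442, -0.3295)
  (0,1): δ = 146.16°  ·
  (0,2): δ = 58.92°  ·
  (0,3): δ = 3.19°  ✓
  (0,4): δ = 29.22°  ·
  (0,5): δ = 84.91°  ·
  (0,6): δ = 141.34°  ·
  (0,7): δ = 162.96°  ·
  (1,2): δ = 92.76°  ·
  (1,3): δ = 37.03°  ·
  (1,4): δ = 4.62°  ✓
  (1,5): δ = 51.07°  ·
  (1,6): δ = 107.50°  ·
  (1,7): δ = 129.13°  ·
  (2,3): δ = 124.26°  ·
  (2,4): δ = 91.86°  ·
  (2,5): δ = 36.17°  ·
  (2,6): δ = 20.27°  ✓
  (2,7): δ = 41.89°  ·
  (3,4): δ = 147.59°  ·
  (3,5): δ = 91.90°  ·
  (3,6): δ = 35.47°  ·
  (3,7): δ = 13.85°  ✓
  (4,5): δ = 124.31°  ·
  (4,6): δ = 67.88°  ·
  (4,7): δ = 46.25°  ·
  (5,6): δ = 123.57°  ·
  (5,7): δ = 101.94°  ·
  (6,7): δ = 158.38°  ·
antipodal pairs: 4

count = 4; pairs: (0,3), (1,4), (2,6), (3,7)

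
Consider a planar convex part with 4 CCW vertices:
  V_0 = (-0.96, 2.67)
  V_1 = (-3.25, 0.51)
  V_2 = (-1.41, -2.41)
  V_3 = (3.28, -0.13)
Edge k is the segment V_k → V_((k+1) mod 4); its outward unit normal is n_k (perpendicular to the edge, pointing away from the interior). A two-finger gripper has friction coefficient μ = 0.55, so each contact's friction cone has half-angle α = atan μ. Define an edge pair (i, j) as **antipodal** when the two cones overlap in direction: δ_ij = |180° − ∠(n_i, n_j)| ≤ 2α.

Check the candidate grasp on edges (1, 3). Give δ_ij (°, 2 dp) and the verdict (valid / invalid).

δ = 24.34°, valid

α = atan 0.55 = 28.81°;  2α = 57.62°
edge 1: e_1 = (+1.84, -2.92);  n_1 = (-0.8460, -0.5331)
edge 3: e_3 = (-4.24, +2.80);  n_3 = (+0.5511, +0.8345)
∠(n_1, n_3) = 155.66°
δ = |180° − 155.66°| = 24.34°
24.34° ≤ 2α = 57.62°  →  valid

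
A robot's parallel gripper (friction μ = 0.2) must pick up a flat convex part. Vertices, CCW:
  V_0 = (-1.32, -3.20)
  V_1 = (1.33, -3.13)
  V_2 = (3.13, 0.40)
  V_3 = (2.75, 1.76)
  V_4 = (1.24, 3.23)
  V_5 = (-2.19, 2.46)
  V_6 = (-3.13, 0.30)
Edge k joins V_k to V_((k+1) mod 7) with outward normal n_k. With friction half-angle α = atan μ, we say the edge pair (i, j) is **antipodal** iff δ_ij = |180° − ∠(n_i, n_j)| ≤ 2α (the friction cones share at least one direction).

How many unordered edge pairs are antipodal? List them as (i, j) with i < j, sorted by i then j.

α = atan 0.2 = 11.31°;  2α = 22.62°
n_0 = (+0.0264, -0.9997)
n_1 = (+0.8909, -0.4543)
n_2 = (+0.9631, +0.2691)
n_3 = (+0.6976, +0.7165)
n_4 = (-0.2190, +0.9757)
n_5 = (-0.9169, +0.3990)
n_6 = (-0.8883, -0.4594)
  (0,1): δ = 118.53°  ·
  (0,2): δ = 75.90°  ·
  (0,3): δ = 45.74°  ·
  (0,4): δ = 11.14°  ✓
  (0,5): δ = 64.97°  ·
  (0,6): δ = 115.83°  ·
  (1,2): δ = 137.37°  ·
  (1,3): δ = 107.21°  ·
  (1,4): δ = 50.33°  ·
  (1,5): δ = 3.50°  ✓
  (1,6): δ = 54.36°  ·
  (2,3): δ = 149.84°  ·
  (2,4): δ = 92.96°  ·
  (2,5): δ = 39.13°  ·
  (2,6): δ = 11.73°  ✓
  (3,4): δ = 123.12°  ·
  (3,5): δ = 69.29°  ·
  (3,6): δ = 18.42°  ✓
  (4,5): δ = 126.17°  ·
  (4,6): δ = 75.31°  ·
  (5,6): δ = 129.14°  ·
antipodal pairs: 4

count = 4; pairs: (0,4), (1,5), (2,6), (3,6)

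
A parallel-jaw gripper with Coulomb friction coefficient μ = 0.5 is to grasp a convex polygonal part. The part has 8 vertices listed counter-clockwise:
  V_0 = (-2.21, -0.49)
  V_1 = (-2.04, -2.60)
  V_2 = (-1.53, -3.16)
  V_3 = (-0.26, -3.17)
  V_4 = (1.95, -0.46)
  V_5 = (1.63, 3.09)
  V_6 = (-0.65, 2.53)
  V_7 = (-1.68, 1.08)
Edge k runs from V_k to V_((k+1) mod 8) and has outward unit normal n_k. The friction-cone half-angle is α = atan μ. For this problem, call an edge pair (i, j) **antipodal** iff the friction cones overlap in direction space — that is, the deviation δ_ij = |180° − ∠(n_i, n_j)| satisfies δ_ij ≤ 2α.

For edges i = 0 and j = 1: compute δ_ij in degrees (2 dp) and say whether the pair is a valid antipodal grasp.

δ = 142.28°, invalid

α = atan 0.5 = 26.57°;  2α = 53.13°
edge 0: e_0 = (+0.17, -2.11);  n_0 = (-0.9968, -0.0803)
edge 1: e_1 = (+0.51, -0.56);  n_1 = (-0.7393, -0.6733)
∠(n_0, n_1) = 37.72°
δ = |180° − 37.72°| = 142.28°
142.28° > 2α = 53.13°  →  invalid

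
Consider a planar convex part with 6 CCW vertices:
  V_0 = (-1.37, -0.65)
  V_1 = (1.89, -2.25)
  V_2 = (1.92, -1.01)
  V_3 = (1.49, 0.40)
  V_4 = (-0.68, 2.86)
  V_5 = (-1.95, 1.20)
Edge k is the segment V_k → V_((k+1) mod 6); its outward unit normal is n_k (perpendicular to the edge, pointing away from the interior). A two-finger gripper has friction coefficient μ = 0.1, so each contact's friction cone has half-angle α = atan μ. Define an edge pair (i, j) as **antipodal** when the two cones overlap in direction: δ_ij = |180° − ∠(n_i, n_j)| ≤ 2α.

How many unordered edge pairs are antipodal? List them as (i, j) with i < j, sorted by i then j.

α = atan 0.1 = 5.71°;  2α = 11.42°
n_0 = (-0.4406, -0.8977)
n_1 = (+0.9997, -0.0242)
n_2 = (+0.9565, +0.2917)
n_3 = (+0.7499, +0.6615)
n_4 = (-0.7942, +0.6076)
n_5 = (-0.9542, -0.2992)
  (0,1): δ = 65.24°  ·
  (0,2): δ = 46.90°  ·
  (0,3): δ = 22.44°  ·
  (0,4): δ = 78.72°  ·
  (0,5): δ = 133.55°  ·
  (1,2): δ = 161.65°  ·
  (1,3): δ = 137.20°  ·
  (1,4): δ = 36.03°  ·
  (1,5): δ = 18.79°  ·
  (2,3): δ = 155.54°  ·
  (2,4): δ = 54.38°  ·
  (2,5): δ = 0.45°  ✓
  (3,4): δ = 78.83°  ·
  (3,5): δ = 24.01°  ·
  (4,5): δ = 125.17°  ·
antipodal pairs: 1

count = 1; pairs: (2,5)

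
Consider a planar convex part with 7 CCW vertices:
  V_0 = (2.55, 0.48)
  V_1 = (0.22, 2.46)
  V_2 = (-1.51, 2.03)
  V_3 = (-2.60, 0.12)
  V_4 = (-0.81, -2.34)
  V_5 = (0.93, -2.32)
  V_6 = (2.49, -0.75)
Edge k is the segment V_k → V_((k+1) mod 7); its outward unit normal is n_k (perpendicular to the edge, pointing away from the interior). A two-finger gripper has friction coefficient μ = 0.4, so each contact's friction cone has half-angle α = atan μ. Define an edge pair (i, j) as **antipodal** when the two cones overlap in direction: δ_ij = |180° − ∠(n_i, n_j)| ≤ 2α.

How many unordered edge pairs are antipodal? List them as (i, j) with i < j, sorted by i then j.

count = 7; pairs: (0,3), (0,4), (1,4), (1,5), (2,5), (2,6), (3,6)

α = atan 0.4 = 21.80°;  2α = 43.60°
n_0 = (+0.6476, +0.7620)
n_1 = (-0.2412, +0.9705)
n_2 = (-0.8685, +0.4956)
n_3 = (-0.8086, -0.5884)
n_4 = (+0.0115, -0.9999)
n_5 = (+0.7094, -0.7048)
n_6 = (+0.9988, -0.0487)
  (0,1): δ = 125.68°  ·
  (0,2): δ = 79.36°  ·
  (0,3): δ = 13.60°  ✓
  (0,4): δ = 41.02°  ✓
  (0,5): δ = 85.54°  ·
  (0,6): δ = 127.56°  ·
  (1,2): δ = 133.67°  ·
  (1,3): δ = 67.92°  ·
  (1,4): δ = 13.30°  ✓
  (1,5): δ = 31.22°  ✓
  (1,6): δ = 73.25°  ·
  (2,3): δ = 114.25°  ·
  (2,4): δ = 59.63°  ·
  (2,5): δ = 15.10°  ✓
  (2,6): δ = 26.92°  ✓
  (3,4): δ = 125.38°  ·
  (3,5): δ = 80.86°  ·
  (3,6): δ = 38.83°  ✓
  (4,5): δ = 135.48°  ·
  (4,6): δ = 93.45°  ·
  (5,6): δ = 137.98°  ·
antipodal pairs: 7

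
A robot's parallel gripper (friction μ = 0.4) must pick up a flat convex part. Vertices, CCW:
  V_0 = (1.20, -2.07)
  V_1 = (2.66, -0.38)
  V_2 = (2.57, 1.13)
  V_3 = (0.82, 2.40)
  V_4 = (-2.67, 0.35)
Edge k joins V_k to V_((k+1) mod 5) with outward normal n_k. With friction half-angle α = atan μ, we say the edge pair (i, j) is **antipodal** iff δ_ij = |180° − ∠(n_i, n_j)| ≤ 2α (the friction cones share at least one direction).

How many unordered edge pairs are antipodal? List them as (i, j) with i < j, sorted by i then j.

count = 2; pairs: (0,3), (2,4)

α = atan 0.4 = 21.80°;  2α = 43.60°
n_0 = (+0.7567, -0.6537)
n_1 = (+0.9982, +0.0595)
n_2 = (+0.5873, +0.8093)
n_3 = (-0.5065, +0.8623)
n_4 = (-0.5302, -0.8479)
  (0,1): δ = 135.77°  ·
  (0,2): δ = 85.15°  ·
  (0,3): δ = 18.75°  ✓
  (0,4): δ = 98.81°  ·
  (1,2): δ = 129.38°  ·
  (1,3): δ = 62.98°  ·
  (1,4): δ = 54.57°  ·
  (2,3): δ = 113.60°  ·
  (2,4): δ = 3.95°  ✓
  (3,4): δ = 62.45°  ·
antipodal pairs: 2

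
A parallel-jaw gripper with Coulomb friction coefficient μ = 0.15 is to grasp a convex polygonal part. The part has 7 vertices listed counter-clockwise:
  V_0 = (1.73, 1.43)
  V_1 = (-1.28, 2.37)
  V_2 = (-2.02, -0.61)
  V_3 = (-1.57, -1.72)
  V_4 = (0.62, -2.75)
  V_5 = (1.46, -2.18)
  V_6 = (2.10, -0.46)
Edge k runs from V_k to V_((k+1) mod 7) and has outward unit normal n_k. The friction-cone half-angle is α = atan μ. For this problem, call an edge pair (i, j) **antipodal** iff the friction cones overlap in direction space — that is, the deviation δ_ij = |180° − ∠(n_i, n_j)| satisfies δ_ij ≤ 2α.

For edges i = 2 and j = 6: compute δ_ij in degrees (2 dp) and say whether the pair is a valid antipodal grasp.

α = atan 0.15 = 8.53°;  2α = 17.06°
edge 2: e_2 = (+0.45, -1.11);  n_2 = (-0.9267, -0.3757)
edge 6: e_6 = (-0.37, +1.89);  n_6 = (+0.9814, +0.1921)
∠(n_2, n_6) = 169.01°
δ = |180° − 169.01°| = 10.99°
10.99° ≤ 2α = 17.06°  →  valid

δ = 10.99°, valid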